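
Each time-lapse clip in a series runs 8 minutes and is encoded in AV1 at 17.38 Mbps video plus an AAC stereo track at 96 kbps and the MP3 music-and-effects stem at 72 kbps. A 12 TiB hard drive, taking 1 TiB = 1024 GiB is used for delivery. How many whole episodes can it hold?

12531

8 min = 480 s
Audio total: 96 + 72 = 168 kbps = 0.168 Mbps.
Total bitrate: 17.548 Mbps.
Per item: 17.548 Mbps × 480 s = 8,423 Mb = 1,053 MB.
Capacity: 12 TiB = 105,553,116 Mb; 12531.48 items → 12531 complete.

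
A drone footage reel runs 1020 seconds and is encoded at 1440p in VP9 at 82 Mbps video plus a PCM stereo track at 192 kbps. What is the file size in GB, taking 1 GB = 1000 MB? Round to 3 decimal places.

10.479 GB

Audio: 192 kbps = 0.192 Mbps.
Total bitrate: 82 + 0.192 = 82.192 Mbps.
Stream data: 82.192 Mbps × 1020 s = 83835.8 Mb.
83,836 Mb ÷ 8 = 10,479 MB → 10.48 GB.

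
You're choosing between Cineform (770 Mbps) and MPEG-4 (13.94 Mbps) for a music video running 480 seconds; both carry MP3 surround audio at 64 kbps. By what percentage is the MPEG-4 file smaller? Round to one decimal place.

98.2%

Audio: 64 kbps = 0.064 Mbps.
Cineform: 770.064 Mbps × 480 s = 369630.7 Mb = 46.204 GB.
MPEG-4: 14.004 Mbps × 480 s = 6721.9 Mb = 0.840 GB.
Reduction: (1 − 0.840/46.204) × 100 = 98.18%.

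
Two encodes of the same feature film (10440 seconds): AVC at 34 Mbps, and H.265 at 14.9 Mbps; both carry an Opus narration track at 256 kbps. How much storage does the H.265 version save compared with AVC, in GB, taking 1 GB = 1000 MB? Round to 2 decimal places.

24.93 GB

Audio: 256 kbps = 0.256 Mbps.
AVC: 34.256 Mbps × 10440 s = 357632.6 Mb = 44.704 GB.
H.265: 15.156 Mbps × 10440 s = 158228.6 Mb = 19.779 GB.
Saving: 44.704 − 19.779 = 24.925 GB.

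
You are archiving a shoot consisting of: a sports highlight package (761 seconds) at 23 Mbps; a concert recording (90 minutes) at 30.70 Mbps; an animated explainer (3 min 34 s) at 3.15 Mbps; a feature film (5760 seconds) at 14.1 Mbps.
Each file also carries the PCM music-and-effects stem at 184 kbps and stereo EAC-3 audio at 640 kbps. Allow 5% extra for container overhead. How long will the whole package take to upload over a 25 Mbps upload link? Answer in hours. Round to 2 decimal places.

3.21 hours

Audio total: 184 + 640 = 824 kbps = 0.824 Mbps.
sports highlight package: 23.824 Mbps × 761 s × 1.05 = 19036.6 Mb
concert recording: 31.524 Mbps × 5400 s × 1.05 = 178741.1 Mb
animated explainer: 3.974 Mbps × 214 s × 1.05 = 893.0 Mb
feature film: 14.924 Mbps × 5760 s × 1.05 = 90260.4 Mb
Total: 288931.0 Mb = 36116.4 MB.
At 25 Mbps: 288931.0 / 25 = 11557 s ≈ 3.21 hours.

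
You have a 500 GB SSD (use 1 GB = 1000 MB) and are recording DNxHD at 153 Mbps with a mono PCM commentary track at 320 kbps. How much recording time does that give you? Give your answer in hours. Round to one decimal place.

Audio: 320 kbps = 0.320 Mbps.
Total bitrate: 153 + 0.320 = 153.320 Mbps.
Capacity: 500 GB = 4,000,000 Mb.
Recording time: 4,000,000 / 153.320 = 26,089 s ≈ 7.25 hours.

7.2 hours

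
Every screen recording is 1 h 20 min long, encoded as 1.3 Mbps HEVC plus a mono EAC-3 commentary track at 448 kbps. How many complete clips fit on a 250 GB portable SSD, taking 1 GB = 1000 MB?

238

1 h 20 min = 80 min = 4800 s
Audio: 448 kbps = 0.448 Mbps.
Total bitrate: 1.748 Mbps.
Per item: 1.748 Mbps × 4800 s = 8,390 Mb = 1,049 MB.
Capacity: 250 GB = 2,000,000 Mb; 238.37 items → 238 complete.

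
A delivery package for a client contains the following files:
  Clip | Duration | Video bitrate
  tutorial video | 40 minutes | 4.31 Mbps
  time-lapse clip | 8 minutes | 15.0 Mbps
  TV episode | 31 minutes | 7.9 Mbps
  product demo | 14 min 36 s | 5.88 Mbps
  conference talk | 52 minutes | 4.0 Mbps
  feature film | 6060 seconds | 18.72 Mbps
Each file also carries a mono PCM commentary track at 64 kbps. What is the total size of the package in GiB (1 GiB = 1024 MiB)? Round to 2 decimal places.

19.12 GiB

Audio: 64 kbps = 0.064 Mbps.
tutorial video: 4.374 Mbps × 2400 s = 10497.6 Mb
time-lapse clip: 15.064 Mbps × 480 s = 7230.7 Mb
TV episode: 7.964 Mbps × 1860 s = 14813.0 Mb
product demo: 5.944 Mbps × 876 s = 5206.9 Mb
conference talk: 4.064 Mbps × 3120 s = 12679.7 Mb
feature film: 18.784 Mbps × 6060 s = 113831.0 Mb
Total: 164259.0 Mb = 20532.4 MB.
= 19.12 GiB.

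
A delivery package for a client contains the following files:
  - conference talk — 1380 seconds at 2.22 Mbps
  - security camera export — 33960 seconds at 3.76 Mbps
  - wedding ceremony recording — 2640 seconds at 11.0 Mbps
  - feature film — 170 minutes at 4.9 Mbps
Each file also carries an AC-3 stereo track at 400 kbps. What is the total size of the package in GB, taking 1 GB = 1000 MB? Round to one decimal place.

Audio: 400 kbps = 0.400 Mbps.
conference talk: 2.620 Mbps × 1380 s = 3615.6 Mb
security camera export: 4.160 Mbps × 33960 s = 141273.6 Mb
wedding ceremony recording: 11.400 Mbps × 2640 s = 30096.0 Mb
feature film: 5.300 Mbps × 10200 s = 54060.0 Mb
Total: 229045.2 Mb = 28630.7 MB.
= 28.63 GB.

28.6 GB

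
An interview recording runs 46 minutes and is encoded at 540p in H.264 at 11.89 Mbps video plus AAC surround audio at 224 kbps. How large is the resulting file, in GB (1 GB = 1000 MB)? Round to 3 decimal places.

4.179 GB

46 min = 2760 s
Audio: 224 kbps = 0.224 Mbps.
Total bitrate: 11.89 + 0.224 = 12.114 Mbps.
Stream data: 12.114 Mbps × 2760 s = 33434.6 Mb.
33,435 Mb ÷ 8 = 4,179 MB → 4.179 GB.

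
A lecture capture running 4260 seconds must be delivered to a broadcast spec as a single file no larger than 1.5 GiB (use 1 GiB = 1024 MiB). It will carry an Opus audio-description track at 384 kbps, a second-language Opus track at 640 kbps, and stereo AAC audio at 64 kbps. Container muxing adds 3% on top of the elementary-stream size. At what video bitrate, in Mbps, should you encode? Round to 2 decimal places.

1.85 Mbps

Budget: 1.5 GiB = 12884.9 Mb.
Stream payload after overhead: 12884.9 / 1.03 = 12509.6 Mb.
Total bitrate budget: 12509.6 Mb / 4260 s = 2.937 Mbps.
Audio total: 384 + 640 + 64 = 1088 kbps = 1.088 Mbps.
Video: 2.937 − 1.088 = 1.849 Mbps.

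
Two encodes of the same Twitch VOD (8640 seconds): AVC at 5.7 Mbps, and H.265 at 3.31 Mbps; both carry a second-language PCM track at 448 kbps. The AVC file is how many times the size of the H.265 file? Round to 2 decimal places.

1.64

Audio: 448 kbps = 0.448 Mbps.
AVC: 6.148 Mbps × 8640 s = 53118.7 Mb = 6.640 GB.
H.265: 3.758 Mbps × 8640 s = 32469.1 Mb = 4.059 GB.
Ratio: 6.640 / 4.059 = 1.636.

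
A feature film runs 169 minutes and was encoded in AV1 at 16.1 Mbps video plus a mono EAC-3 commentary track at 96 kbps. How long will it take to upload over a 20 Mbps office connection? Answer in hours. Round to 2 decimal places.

169 min = 10140 s
Audio: 96 kbps = 0.096 Mbps.
Total bitrate: 16.196 Mbps.
File: 16.196 Mbps × 10140 s = 164227.4 Mb.
At 20 Mbps: 164227.4 / 20 = 8211.4 s ≈ 2.28 hours.

2.28 hours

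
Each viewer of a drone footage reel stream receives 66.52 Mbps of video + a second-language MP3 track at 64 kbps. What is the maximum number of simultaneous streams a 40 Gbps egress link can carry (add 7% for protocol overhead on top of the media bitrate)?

Audio: 64 kbps = 0.064 Mbps.
Per-viewer media rate: 66.584 Mbps.
On the wire with 7% overhead: 71.245 Mbps.
40 Gbps = 40,000 Mbps; 40,000 / 71.245 = 561.44 → 561 viewers.

561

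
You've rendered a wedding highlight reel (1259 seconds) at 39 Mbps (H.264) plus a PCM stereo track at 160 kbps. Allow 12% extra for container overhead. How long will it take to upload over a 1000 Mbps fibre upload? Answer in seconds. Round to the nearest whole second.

Audio: 160 kbps = 0.160 Mbps.
Total bitrate: 39.160 Mbps.
File: 39.160 Mbps × 1259 s = 49302.4 Mb.
With 12% container overhead: ×1.12. → 55218.7 Mb.
At 1000 Mbps: 55218.7 / 1000 = 55.2 s ≈ 55.2 seconds.

55 seconds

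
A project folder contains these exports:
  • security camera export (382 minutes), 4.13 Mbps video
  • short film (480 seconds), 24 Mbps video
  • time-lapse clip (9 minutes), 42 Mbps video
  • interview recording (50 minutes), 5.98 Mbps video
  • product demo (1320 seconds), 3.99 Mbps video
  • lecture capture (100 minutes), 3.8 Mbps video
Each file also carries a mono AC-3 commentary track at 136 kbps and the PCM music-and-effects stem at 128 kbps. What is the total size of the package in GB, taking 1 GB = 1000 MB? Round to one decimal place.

23.0 GB

Audio total: 136 + 128 = 264 kbps = 0.264 Mbps.
security camera export: 4.394 Mbps × 22920 s = 100710.5 Mb
short film: 24.264 Mbps × 480 s = 11646.7 Mb
time-lapse clip: 42.264 Mbps × 540 s = 22822.6 Mb
interview recording: 6.244 Mbps × 3000 s = 18732.0 Mb
product demo: 4.254 Mbps × 1320 s = 5615.3 Mb
lecture capture: 4.064 Mbps × 6000 s = 24384.0 Mb
Total: 183911.0 Mb = 22988.9 MB.
= 22.99 GB.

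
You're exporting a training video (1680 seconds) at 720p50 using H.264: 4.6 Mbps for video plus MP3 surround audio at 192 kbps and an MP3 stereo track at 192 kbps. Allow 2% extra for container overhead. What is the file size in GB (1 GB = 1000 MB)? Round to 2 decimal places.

Audio total: 192 + 192 = 384 kbps = 0.384 Mbps.
Total bitrate: 4.6 + 0.384 = 4.984 Mbps.
Stream data: 4.984 Mbps × 1680 s = 8373.1 Mb.
With 2% container overhead: ×1.02.
8,541 Mb ÷ 8 = 1,068 MB → 1.068 GB.

1.07 GB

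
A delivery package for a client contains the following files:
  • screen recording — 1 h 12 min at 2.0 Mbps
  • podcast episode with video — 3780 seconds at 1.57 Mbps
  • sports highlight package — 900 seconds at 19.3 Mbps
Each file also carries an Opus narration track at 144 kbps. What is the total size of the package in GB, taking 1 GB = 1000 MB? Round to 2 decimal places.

Audio: 144 kbps = 0.144 Mbps.
screen recording: 2.144 Mbps × 4320 s = 9262.1 Mb
podcast episode with video: 1.714 Mbps × 3780 s = 6478.9 Mb
sports highlight package: 19.444 Mbps × 900 s = 17499.6 Mb
Total: 33240.6 Mb = 4155.1 MB.
= 4.155 GB.

4.16 GB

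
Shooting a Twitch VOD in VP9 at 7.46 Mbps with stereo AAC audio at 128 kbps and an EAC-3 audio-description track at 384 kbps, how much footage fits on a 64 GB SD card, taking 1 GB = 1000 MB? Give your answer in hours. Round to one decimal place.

17.8 hours

Audio total: 128 + 384 = 512 kbps = 0.512 Mbps.
Total bitrate: 7.46 + 0.512 = 7.972 Mbps.
Capacity: 64 GB = 512,000 Mb.
Recording time: 512,000 / 7.972 = 64,225 s ≈ 17.8 hours.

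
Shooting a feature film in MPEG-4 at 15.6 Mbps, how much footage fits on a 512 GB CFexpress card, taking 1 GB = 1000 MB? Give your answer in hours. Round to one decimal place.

Capacity: 512 GB = 4,096,000 Mb.
Recording time: 4,096,000 / 15.600 = 262,564 s ≈ 72.9 hours.

72.9 hours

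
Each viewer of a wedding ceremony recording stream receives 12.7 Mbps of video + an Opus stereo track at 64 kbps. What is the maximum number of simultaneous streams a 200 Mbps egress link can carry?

Audio: 64 kbps = 0.064 Mbps.
Per-viewer media rate: 12.764 Mbps.
200 Mbps = 200.0 Mbps; 200.0 / 12.764 = 15.67 → 15 viewers.

15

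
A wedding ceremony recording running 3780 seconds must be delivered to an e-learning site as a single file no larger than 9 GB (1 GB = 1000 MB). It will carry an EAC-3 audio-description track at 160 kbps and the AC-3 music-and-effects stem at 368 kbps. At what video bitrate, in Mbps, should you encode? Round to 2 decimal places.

Budget: 9 GB = 72000.0 Mb.
Total bitrate budget: 72000.0 Mb / 3780 s = 19.048 Mbps.
Audio total: 160 + 368 = 528 kbps = 0.528 Mbps.
Video: 19.048 − 0.528 = 18.520 Mbps.

18.52 Mbps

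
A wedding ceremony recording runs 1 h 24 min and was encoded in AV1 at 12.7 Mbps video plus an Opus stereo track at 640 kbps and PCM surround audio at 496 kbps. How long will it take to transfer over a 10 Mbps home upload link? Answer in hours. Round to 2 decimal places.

1.94 hours

1 h 24 min = 84 min = 5040 s
Audio total: 640 + 496 = 1136 kbps = 1.136 Mbps.
Total bitrate: 13.836 Mbps.
File: 13.836 Mbps × 5040 s = 69733.4 Mb.
At 10 Mbps: 69733.4 / 10 = 6973.3 s ≈ 1.94 hours.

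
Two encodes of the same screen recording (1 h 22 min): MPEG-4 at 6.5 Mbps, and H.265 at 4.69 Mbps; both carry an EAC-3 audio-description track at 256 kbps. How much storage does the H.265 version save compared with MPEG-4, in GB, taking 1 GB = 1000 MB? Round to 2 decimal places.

1 h 22 min = 82 min = 4920 s
Audio: 256 kbps = 0.256 Mbps.
MPEG-4: 6.756 Mbps × 4920 s = 33239.5 Mb = 4.155 GB.
H.265: 4.946 Mbps × 4920 s = 24334.3 Mb = 3.042 GB.
Saving: 4.155 − 3.042 = 1.113 GB.

1.11 GB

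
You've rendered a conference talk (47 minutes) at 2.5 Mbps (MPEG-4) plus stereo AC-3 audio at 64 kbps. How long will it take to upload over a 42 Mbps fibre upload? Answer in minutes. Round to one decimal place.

2.9 minutes

47 min = 2820 s
Audio: 64 kbps = 0.064 Mbps.
Total bitrate: 2.564 Mbps.
File: 2.564 Mbps × 2820 s = 7230.5 Mb.
At 42 Mbps: 7230.5 / 42 = 172.2 s ≈ 2.87 minutes.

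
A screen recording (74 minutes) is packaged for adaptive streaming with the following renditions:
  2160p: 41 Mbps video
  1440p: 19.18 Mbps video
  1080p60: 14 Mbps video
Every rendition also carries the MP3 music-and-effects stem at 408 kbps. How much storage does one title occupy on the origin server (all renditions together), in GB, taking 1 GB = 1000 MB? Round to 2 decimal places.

41.85 GB

74 min = 4440 s
Audio: 408 kbps = 0.408 Mbps.
Sum of rendition bitrates: (41+0.408) + (19.18+0.408) + (14+0.408) = 75.404 Mbps.
× 4440 s = 334,794 Mb = 41,849 MB = 41.85 GB.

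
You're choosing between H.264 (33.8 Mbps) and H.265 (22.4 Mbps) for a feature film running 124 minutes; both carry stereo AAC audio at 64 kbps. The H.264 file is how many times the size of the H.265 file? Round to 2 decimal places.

1.51

124 min = 7440 s
Audio: 64 kbps = 0.064 Mbps.
H.264: 33.864 Mbps × 7440 s = 251948.2 Mb = 29.331 GiB.
H.265: 22.464 Mbps × 7440 s = 167132.2 Mb = 19.457 GiB.
Ratio: 29.331 / 19.457 = 1.507.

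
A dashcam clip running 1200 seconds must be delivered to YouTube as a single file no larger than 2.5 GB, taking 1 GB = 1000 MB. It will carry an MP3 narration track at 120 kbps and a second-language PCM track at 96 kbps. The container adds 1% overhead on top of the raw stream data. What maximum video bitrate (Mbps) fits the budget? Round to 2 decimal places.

Budget: 2.5 GB = 20000.0 Mb.
Stream payload after overhead: 20000.0 / 1.01 = 19802.0 Mb.
Total bitrate budget: 19802.0 Mb / 1200 s = 16.502 Mbps.
Audio total: 120 + 96 = 216 kbps = 0.216 Mbps.
Video: 16.502 − 0.216 = 16.286 Mbps.

16.29 Mbps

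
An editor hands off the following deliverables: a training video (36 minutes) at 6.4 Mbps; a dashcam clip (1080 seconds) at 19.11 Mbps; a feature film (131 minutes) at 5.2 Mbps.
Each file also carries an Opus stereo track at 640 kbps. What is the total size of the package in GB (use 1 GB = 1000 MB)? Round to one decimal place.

Audio: 640 kbps = 0.640 Mbps.
training video: 7.040 Mbps × 2160 s = 15206.4 Mb
dashcam clip: 19.750 Mbps × 1080 s = 21330.0 Mb
feature film: 5.840 Mbps × 7860 s = 45902.4 Mb
Total: 82438.8 Mb = 10304.9 MB.
= 10.30 GB.

10.3 GB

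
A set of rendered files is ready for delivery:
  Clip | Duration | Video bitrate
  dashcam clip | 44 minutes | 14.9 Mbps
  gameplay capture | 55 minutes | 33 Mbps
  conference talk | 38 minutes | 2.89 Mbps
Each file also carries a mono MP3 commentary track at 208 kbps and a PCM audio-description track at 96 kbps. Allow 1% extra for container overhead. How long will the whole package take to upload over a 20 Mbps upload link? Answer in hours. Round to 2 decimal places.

2.21 hours

Audio total: 208 + 96 = 304 kbps = 0.304 Mbps.
dashcam clip: 15.204 Mbps × 2640 s × 1.01 = 40539.9 Mb
gameplay capture: 33.304 Mbps × 3300 s × 1.01 = 111002.2 Mb
conference talk: 3.194 Mbps × 2280 s × 1.01 = 7355.1 Mb
Total: 158897.3 Mb = 19862.2 MB.
At 20 Mbps: 158897.3 / 20 = 7945 s ≈ 2.21 hours.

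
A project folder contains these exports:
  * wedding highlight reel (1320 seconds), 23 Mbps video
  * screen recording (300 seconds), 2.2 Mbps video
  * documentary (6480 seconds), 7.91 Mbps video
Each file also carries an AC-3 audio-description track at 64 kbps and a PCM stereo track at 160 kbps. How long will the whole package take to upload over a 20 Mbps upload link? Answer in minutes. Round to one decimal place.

70.1 minutes

Audio total: 64 + 160 = 224 kbps = 0.224 Mbps.
wedding highlight reel: 23.224 Mbps × 1320 s = 30655.7 Mb
screen recording: 2.424 Mbps × 300 s = 727.2 Mb
documentary: 8.134 Mbps × 6480 s = 52708.3 Mb
Total: 84091.2 Mb = 10511.4 MB.
At 20 Mbps: 84091.2 / 20 = 4205 s ≈ 70.1 minutes.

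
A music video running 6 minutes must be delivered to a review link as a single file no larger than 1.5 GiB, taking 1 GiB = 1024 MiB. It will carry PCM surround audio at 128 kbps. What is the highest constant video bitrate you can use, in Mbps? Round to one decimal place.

Budget: 1.5 GiB = 12884.9 Mb.
6 min = 360 s
Total bitrate budget: 12884.9 Mb / 360 s = 35.791 Mbps.
Audio: 128 kbps = 0.128 Mbps.
Video: 35.791 − 0.128 = 35.663 Mbps.

35.7 Mbps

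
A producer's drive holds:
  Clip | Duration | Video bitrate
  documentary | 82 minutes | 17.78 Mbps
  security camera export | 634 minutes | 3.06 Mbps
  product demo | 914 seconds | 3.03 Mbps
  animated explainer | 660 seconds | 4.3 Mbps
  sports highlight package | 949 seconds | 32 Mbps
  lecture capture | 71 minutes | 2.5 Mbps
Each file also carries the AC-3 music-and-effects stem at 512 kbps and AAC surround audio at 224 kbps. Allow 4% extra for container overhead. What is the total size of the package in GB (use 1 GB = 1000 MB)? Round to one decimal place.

37.3 GB

Audio total: 512 + 224 = 736 kbps = 0.736 Mbps.
documentary: 18.516 Mbps × 4920 s × 1.04 = 94742.7 Mb
security camera export: 3.796 Mbps × 38040 s × 1.04 = 150175.8 Mb
product demo: 3.766 Mbps × 914 s × 1.04 = 3579.8 Mb
animated explainer: 5.036 Mbps × 660 s × 1.04 = 3456.7 Mb
sports highlight package: 32.736 Mbps × 949 s × 1.04 = 32309.1 Mb
lecture capture: 3.236 Mbps × 4260 s × 1.04 = 14336.8 Mb
Total: 298600.9 Mb = 37325.1 MB.
= 37.33 GB.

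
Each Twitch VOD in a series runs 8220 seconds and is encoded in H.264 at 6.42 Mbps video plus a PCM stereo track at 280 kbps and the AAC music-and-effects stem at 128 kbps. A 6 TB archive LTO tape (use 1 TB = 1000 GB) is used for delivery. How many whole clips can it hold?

855

Audio total: 280 + 128 = 408 kbps = 0.408 Mbps.
Total bitrate: 6.828 Mbps.
Per item: 6.828 Mbps × 8220 s = 56,126 Mb = 7,016 MB.
Capacity: 6 TB = 48,000,000 Mb; 855.22 items → 855 complete.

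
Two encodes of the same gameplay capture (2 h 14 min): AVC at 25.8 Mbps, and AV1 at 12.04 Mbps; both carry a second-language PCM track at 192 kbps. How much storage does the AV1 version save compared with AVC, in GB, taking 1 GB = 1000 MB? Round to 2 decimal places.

2 h 14 min = 134 min = 8040 s
Audio: 192 kbps = 0.192 Mbps.
AVC: 25.992 Mbps × 8040 s = 208975.7 Mb = 26.122 GB.
AV1: 12.232 Mbps × 8040 s = 98345.3 Mb = 12.293 GB.
Saving: 26.122 − 12.293 = 13.829 GB.

13.83 GB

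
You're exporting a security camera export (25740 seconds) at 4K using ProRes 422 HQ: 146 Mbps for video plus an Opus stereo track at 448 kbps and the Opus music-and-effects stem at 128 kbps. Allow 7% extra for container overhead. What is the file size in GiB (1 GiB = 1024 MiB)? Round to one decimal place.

Audio total: 448 + 128 = 576 kbps = 0.576 Mbps.
Total bitrate: 146 + 0.576 = 146.576 Mbps.
Stream data: 146.576 Mbps × 25740 s = 3772866.2 Mb.
With 7% container overhead: ×1.07.
4,036,967 Mb = 504,620,859,600 bytes ÷ 1,073,741,824 = 470.0 GiB.

470.0 GiB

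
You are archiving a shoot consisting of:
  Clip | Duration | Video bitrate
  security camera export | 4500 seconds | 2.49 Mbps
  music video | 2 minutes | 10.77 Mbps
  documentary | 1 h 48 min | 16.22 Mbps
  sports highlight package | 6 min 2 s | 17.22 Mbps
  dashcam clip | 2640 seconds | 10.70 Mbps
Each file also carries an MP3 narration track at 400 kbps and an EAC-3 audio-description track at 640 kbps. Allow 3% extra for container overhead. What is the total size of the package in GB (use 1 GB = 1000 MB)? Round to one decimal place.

Audio total: 400 + 640 = 1040 kbps = 1.040 Mbps.
security camera export: 3.530 Mbps × 4500 s × 1.03 = 16361.5 Mb
music video: 11.810 Mbps × 120 s × 1.03 = 1459.7 Mb
documentary: 17.260 Mbps × 6480 s × 1.03 = 115200.1 Mb
sports highlight package: 18.260 Mbps × 362 s × 1.03 = 6808.4 Mb
dashcam clip: 11.740 Mbps × 2640 s × 1.03 = 31923.4 Mb
Total: 171753.2 Mb = 21469.2 MB.
= 21.47 GB.

21.5 GB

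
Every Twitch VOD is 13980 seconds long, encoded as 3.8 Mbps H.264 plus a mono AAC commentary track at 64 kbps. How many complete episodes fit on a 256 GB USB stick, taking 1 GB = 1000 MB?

Audio: 64 kbps = 0.064 Mbps.
Total bitrate: 3.864 Mbps.
Per item: 3.864 Mbps × 13980 s = 54,019 Mb = 6,752 MB.
Capacity: 256 GB = 2,048,000 Mb; 37.91 items → 37 complete.

37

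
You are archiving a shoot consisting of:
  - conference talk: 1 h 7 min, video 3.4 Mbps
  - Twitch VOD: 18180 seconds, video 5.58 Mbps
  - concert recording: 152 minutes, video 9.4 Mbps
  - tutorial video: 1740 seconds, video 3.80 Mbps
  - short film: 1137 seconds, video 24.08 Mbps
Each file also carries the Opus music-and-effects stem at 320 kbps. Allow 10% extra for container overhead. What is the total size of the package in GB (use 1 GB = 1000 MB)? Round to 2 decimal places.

33.79 GB

Audio: 320 kbps = 0.320 Mbps.
conference talk: 3.720 Mbps × 4020 s × 1.10 = 16449.8 Mb
Twitch VOD: 5.900 Mbps × 18180 s × 1.10 = 117988.2 Mb
concert recording: 9.720 Mbps × 9120 s × 1.10 = 97511.0 Mb
tutorial video: 4.120 Mbps × 1740 s × 1.10 = 7885.7 Mb
short film: 24.400 Mbps × 1137 s × 1.10 = 30517.1 Mb
Total: 270351.8 Mb = 33794.0 MB.
= 33.79 GB.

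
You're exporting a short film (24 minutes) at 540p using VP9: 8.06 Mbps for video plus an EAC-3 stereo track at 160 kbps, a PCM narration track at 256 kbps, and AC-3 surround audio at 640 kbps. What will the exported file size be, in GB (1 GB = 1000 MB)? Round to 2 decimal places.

24 min = 1440 s
Audio total: 160 + 256 + 640 = 1056 kbps = 1.056 Mbps.
Total bitrate: 8.06 + 1.056 = 9.116 Mbps.
Stream data: 9.116 Mbps × 1440 s = 13127.0 Mb.
13,127 Mb ÷ 8 = 1,641 MB → 1.641 GB.

1.64 GB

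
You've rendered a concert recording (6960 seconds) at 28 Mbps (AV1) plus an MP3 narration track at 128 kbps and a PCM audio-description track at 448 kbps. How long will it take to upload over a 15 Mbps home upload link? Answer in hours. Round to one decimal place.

Audio total: 128 + 448 = 576 kbps = 0.576 Mbps.
Total bitrate: 28.576 Mbps.
File: 28.576 Mbps × 6960 s = 198889.0 Mb.
At 15 Mbps: 198889.0 / 15 = 13259.3 s ≈ 3.68 hours.

3.7 hours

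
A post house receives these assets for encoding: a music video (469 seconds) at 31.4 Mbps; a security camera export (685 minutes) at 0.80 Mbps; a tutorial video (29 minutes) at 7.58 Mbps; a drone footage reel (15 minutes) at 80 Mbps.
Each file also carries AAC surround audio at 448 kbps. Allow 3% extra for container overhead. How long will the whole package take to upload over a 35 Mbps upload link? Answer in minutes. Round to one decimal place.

Audio: 448 kbps = 0.448 Mbps.
music video: 31.848 Mbps × 469 s × 1.03 = 15384.8 Mb
security camera export: 1.248 Mbps × 41100 s × 1.03 = 52831.6 Mb
tutorial video: 8.028 Mbps × 1740 s × 1.03 = 14387.8 Mb
drone footage reel: 80.448 Mbps × 900 s × 1.03 = 74575.3 Mb
Total: 157179.5 Mb = 19647.4 MB.
At 35 Mbps: 157179.5 / 35 = 4491 s ≈ 74.8 minutes.

74.8 minutes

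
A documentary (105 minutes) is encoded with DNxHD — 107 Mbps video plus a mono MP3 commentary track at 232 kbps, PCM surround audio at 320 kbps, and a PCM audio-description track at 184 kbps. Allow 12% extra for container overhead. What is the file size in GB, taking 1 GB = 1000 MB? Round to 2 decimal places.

105 min = 6300 s
Audio total: 232 + 320 + 184 = 736 kbps = 0.736 Mbps.
Total bitrate: 107 + 0.736 = 107.736 Mbps.
Stream data: 107.736 Mbps × 6300 s = 678736.8 Mb.
With 12% container overhead: ×1.12.
760,185 Mb ÷ 8 = 95,023 MB → 95.02 GB.

95.02 GB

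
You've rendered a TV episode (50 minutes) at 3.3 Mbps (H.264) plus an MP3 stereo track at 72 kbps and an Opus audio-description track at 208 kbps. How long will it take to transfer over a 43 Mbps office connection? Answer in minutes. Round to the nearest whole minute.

50 min = 3000 s
Audio total: 72 + 208 = 280 kbps = 0.280 Mbps.
Total bitrate: 3.580 Mbps.
File: 3.580 Mbps × 3000 s = 10740.0 Mb.
At 43 Mbps: 10740.0 / 43 = 249.8 s ≈ 4.16 minutes.

4 minutes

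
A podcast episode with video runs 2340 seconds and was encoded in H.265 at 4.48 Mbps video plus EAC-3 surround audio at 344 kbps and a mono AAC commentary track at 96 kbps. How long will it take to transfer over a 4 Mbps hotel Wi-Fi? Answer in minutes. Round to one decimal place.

Audio total: 344 + 96 = 440 kbps = 0.440 Mbps.
Total bitrate: 4.920 Mbps.
File: 4.920 Mbps × 2340 s = 11512.8 Mb.
At 4 Mbps: 11512.8 / 4 = 2878.2 s ≈ 48 minutes.

48.0 minutes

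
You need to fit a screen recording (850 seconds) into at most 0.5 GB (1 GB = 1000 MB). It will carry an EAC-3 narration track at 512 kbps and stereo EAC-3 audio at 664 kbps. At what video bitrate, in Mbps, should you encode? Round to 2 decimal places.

Budget: 0.5 GB = 4000.0 Mb.
Total bitrate budget: 4000.0 Mb / 850 s = 4.706 Mbps.
Audio total: 512 + 664 = 1176 kbps = 1.176 Mbps.
Video: 4.706 − 1.176 = 3.530 Mbps.

3.53 Mbps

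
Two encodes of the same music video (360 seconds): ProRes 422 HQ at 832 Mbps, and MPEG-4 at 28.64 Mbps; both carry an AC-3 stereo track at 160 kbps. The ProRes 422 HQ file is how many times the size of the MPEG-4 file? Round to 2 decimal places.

28.89

Audio: 160 kbps = 0.160 Mbps.
ProRes 422 HQ: 832.160 Mbps × 360 s = 299577.6 Mb = 34.875 GiB.
MPEG-4: 28.800 Mbps × 360 s = 10368.0 Mb = 1.207 GiB.
Ratio: 34.875 / 1.207 = 28.894.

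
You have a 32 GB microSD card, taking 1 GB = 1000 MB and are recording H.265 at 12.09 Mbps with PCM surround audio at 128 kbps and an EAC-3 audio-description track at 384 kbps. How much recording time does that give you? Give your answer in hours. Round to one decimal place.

Audio total: 128 + 384 = 512 kbps = 0.512 Mbps.
Total bitrate: 12.09 + 0.512 = 12.602 Mbps.
Capacity: 32 GB = 256,000 Mb.
Recording time: 256,000 / 12.602 = 20,314 s ≈ 5.64 hours.

5.6 hours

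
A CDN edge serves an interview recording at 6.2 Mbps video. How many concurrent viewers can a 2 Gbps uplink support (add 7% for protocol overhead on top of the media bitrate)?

On the wire with 7% overhead: 6.634 Mbps.
2 Gbps = 2,000 Mbps; 2,000 / 6.634 = 301.48 → 301 viewers.

301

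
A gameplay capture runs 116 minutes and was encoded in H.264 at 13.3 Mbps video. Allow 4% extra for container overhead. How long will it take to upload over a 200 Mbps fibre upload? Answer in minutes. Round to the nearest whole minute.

116 min = 6960 s
File: 13.300 Mbps × 6960 s = 92568.0 Mb.
With 4% container overhead: ×1.04. → 96270.7 Mb.
At 200 Mbps: 96270.7 / 200 = 481.4 s ≈ 8.02 minutes.

8 minutes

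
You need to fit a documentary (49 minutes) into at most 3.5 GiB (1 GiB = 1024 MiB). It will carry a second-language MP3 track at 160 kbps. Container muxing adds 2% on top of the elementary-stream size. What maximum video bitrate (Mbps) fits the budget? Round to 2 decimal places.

9.87 Mbps

Budget: 3.5 GiB = 30064.8 Mb.
Stream payload after overhead: 30064.8 / 1.02 = 29475.3 Mb.
49 min = 2940 s
Total bitrate budget: 29475.3 Mb / 2940 s = 10.026 Mbps.
Audio: 160 kbps = 0.160 Mbps.
Video: 10.026 − 0.160 = 9.866 Mbps.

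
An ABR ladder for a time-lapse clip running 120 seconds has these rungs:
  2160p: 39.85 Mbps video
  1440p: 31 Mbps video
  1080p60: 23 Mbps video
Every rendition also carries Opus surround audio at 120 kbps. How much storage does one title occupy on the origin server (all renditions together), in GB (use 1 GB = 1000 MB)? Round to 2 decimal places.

1.41 GB

Audio: 120 kbps = 0.120 Mbps.
Sum of rendition bitrates: (39.85+0.120) + (31+0.120) + (23+0.120) = 94.210 Mbps.
× 120 s = 11,305 Mb = 1,413 MB = 1.413 GB.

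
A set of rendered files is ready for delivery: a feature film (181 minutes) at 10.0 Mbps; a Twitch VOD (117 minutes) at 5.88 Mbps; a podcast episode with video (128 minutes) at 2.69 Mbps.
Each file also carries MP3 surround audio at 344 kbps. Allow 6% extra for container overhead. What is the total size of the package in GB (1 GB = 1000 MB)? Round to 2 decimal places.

Audio: 344 kbps = 0.344 Mbps.
feature film: 10.344 Mbps × 10860 s × 1.06 = 119076.0 Mb
Twitch VOD: 6.224 Mbps × 7020 s × 1.06 = 46314.0 Mb
podcast episode with video: 3.034 Mbps × 7680 s × 1.06 = 24699.2 Mb
Total: 190089.2 Mb = 23761.2 MB.
= 23.76 GB.

23.76 GB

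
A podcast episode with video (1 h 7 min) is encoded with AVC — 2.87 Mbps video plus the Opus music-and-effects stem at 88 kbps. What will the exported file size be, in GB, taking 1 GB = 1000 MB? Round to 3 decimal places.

1.486 GB

1 h 7 min = 67 min = 4020 s
Audio: 88 kbps = 0.088 Mbps.
Total bitrate: 2.87 + 0.088 = 2.958 Mbps.
Stream data: 2.958 Mbps × 4020 s = 11891.2 Mb.
11,891 Mb ÷ 8 = 1,486 MB → 1.486 GB.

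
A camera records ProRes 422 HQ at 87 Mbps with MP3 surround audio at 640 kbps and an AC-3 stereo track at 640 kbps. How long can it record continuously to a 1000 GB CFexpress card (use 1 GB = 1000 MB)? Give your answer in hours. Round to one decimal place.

Audio total: 640 + 640 = 1280 kbps = 1.280 Mbps.
Total bitrate: 87 + 1.280 = 88.280 Mbps.
Capacity: 1000 GB = 8,000,000 Mb.
Recording time: 8,000,000 / 88.280 = 90,621 s ≈ 25.2 hours.

25.2 hours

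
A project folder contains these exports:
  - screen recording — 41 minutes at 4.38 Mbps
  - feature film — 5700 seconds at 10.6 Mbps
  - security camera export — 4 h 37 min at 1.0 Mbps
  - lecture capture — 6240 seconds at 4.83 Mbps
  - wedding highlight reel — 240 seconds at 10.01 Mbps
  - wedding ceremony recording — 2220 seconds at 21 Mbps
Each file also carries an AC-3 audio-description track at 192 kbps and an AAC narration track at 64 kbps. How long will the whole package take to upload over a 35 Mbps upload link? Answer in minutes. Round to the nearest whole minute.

Audio total: 192 + 64 = 256 kbps = 0.256 Mbps.
screen recording: 4.636 Mbps × 2460 s = 11404.6 Mb
feature film: 10.856 Mbps × 5700 s = 61879.2 Mb
security camera export: 1.256 Mbps × 16620 s = 20874.7 Mb
lecture capture: 5.086 Mbps × 6240 s = 31736.6 Mb
wedding highlight reel: 10.266 Mbps × 240 s = 2463.8 Mb
wedding ceremony recording: 21.256 Mbps × 2220 s = 47188.3 Mb
Total: 175547.3 Mb = 21943.4 MB.
At 35 Mbps: 175547.3 / 35 = 5016 s ≈ 83.6 minutes.

84 minutes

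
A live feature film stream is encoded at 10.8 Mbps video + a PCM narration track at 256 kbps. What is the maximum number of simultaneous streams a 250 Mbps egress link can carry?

22

Audio: 256 kbps = 0.256 Mbps.
Per-viewer media rate: 11.056 Mbps.
250 Mbps = 250.0 Mbps; 250.0 / 11.056 = 22.61 → 22 viewers.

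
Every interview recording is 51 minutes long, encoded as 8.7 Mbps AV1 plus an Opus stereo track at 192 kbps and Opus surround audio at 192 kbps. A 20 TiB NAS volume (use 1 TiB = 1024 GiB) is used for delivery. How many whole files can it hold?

51 min = 3060 s
Audio total: 192 + 192 = 384 kbps = 0.384 Mbps.
Total bitrate: 9.084 Mbps.
Per item: 9.084 Mbps × 3060 s = 27,797 Mb = 3,475 MB.
Capacity: 20 TiB = 175,921,860 Mb; 6328.80 items → 6328 complete.

6328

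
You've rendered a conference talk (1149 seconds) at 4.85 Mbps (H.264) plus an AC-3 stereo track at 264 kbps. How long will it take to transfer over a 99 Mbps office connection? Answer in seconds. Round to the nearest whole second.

59 seconds

Audio: 264 kbps = 0.264 Mbps.
Total bitrate: 5.114 Mbps.
File: 5.114 Mbps × 1149 s = 5876.0 Mb.
At 99 Mbps: 5876.0 / 99 = 59.4 s ≈ 59.4 seconds.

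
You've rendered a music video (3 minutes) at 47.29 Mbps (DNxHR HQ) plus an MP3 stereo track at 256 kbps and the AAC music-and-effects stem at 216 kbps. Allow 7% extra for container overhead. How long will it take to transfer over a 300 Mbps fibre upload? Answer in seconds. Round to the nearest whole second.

3 min = 180 s
Audio total: 256 + 216 = 472 kbps = 0.472 Mbps.
Total bitrate: 47.762 Mbps.
File: 47.762 Mbps × 180 s = 8597.2 Mb.
With 7% container overhead: ×1.07. → 9199.0 Mb.
At 300 Mbps: 9199.0 / 300 = 30.7 s ≈ 30.7 seconds.

31 seconds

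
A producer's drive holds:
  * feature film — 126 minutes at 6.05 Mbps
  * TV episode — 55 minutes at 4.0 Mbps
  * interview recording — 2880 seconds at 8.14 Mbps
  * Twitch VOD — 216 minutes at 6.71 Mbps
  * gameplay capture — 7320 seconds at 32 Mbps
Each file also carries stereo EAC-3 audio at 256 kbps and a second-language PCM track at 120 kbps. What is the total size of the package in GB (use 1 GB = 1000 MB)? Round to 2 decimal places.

52.05 GB

Audio total: 256 + 120 = 376 kbps = 0.376 Mbps.
feature film: 6.426 Mbps × 7560 s = 48580.6 Mb
TV episode: 4.376 Mbps × 3300 s = 14440.8 Mb
interview recording: 8.516 Mbps × 2880 s = 24526.1 Mb
Twitch VOD: 7.086 Mbps × 12960 s = 91834.6 Mb
gameplay capture: 32.376 Mbps × 7320 s = 236992.3 Mb
Total: 416374.3 Mb = 52046.8 MB.
= 52.05 GB.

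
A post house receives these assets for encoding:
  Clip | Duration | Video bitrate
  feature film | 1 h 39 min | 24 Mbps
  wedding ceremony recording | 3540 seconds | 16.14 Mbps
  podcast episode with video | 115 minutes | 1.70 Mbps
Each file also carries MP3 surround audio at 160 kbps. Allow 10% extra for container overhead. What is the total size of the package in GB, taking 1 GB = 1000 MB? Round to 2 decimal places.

Audio: 160 kbps = 0.160 Mbps.
feature film: 24.160 Mbps × 5940 s × 1.10 = 157861.4 Mb
wedding ceremony recording: 16.300 Mbps × 3540 s × 1.10 = 63472.2 Mb
podcast episode with video: 1.860 Mbps × 6900 s × 1.10 = 14117.4 Mb
Total: 235451.0 Mb = 29431.4 MB.
= 29.43 GB.

29.43 GB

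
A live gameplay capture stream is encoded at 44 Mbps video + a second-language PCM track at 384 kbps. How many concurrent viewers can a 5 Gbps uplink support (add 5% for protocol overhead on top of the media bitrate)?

107

Audio: 384 kbps = 0.384 Mbps.
Per-viewer media rate: 44.384 Mbps.
On the wire with 5% overhead: 46.603 Mbps.
5 Gbps = 5,000 Mbps; 5,000 / 46.603 = 107.29 → 107 viewers.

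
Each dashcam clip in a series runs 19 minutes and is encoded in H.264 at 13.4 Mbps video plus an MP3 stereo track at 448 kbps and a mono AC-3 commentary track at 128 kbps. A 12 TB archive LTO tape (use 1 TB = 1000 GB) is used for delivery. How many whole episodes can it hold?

19 min = 1140 s
Audio total: 448 + 128 = 576 kbps = 0.576 Mbps.
Total bitrate: 13.976 Mbps.
Per item: 13.976 Mbps × 1140 s = 15,933 Mb = 1,992 MB.
Capacity: 12 TB = 96,000,000 Mb; 6025.37 items → 6025 complete.

6025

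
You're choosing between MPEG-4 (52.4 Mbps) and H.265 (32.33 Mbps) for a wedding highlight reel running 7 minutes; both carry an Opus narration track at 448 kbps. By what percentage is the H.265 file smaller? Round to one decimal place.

7 min = 420 s
Audio: 448 kbps = 0.448 Mbps.
MPEG-4: 52.848 Mbps × 420 s = 22196.2 Mb = 2.775 GB.
H.265: 32.778 Mbps × 420 s = 13766.8 Mb = 1.721 GB.
Reduction: (1 − 1.721/2.775) × 100 = 37.98%.

38.0%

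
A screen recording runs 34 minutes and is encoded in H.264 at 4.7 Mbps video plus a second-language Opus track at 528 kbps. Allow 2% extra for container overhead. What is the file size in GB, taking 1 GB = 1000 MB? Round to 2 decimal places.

1.36 GB

34 min = 2040 s
Audio: 528 kbps = 0.528 Mbps.
Total bitrate: 4.7 + 0.528 = 5.228 Mbps.
Stream data: 5.228 Mbps × 2040 s = 10665.1 Mb.
With 2% container overhead: ×1.02.
10,878 Mb ÷ 8 = 1,360 MB → 1.360 GB.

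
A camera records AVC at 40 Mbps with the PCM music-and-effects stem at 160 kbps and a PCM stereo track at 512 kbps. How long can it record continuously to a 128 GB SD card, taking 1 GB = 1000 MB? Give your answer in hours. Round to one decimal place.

Audio total: 160 + 512 = 672 kbps = 0.672 Mbps.
Total bitrate: 40 + 0.672 = 40.672 Mbps.
Capacity: 128 GB = 1,024,000 Mb.
Recording time: 1,024,000 / 40.672 = 25,177 s ≈ 6.99 hours.

7.0 hours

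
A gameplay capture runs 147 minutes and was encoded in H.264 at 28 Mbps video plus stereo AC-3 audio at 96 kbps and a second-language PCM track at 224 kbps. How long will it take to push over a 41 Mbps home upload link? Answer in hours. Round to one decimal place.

1.7 hours

147 min = 8820 s
Audio total: 96 + 224 = 320 kbps = 0.320 Mbps.
Total bitrate: 28.320 Mbps.
File: 28.320 Mbps × 8820 s = 249782.4 Mb.
At 41 Mbps: 249782.4 / 41 = 6092.3 s ≈ 1.69 hours.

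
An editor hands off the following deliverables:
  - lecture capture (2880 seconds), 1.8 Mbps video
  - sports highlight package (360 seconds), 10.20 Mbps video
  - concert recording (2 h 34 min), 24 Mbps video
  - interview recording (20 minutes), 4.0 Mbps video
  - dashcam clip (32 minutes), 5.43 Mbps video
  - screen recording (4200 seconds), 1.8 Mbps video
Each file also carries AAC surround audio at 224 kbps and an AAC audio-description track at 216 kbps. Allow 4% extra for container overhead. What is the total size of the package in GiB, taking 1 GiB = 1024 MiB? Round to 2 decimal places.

31.73 GiB

Audio total: 224 + 216 = 440 kbps = 0.440 Mbps.
lecture capture: 2.240 Mbps × 2880 s × 1.04 = 6709.2 Mb
sports highlight package: 10.640 Mbps × 360 s × 1.04 = 3983.6 Mb
concert recording: 24.440 Mbps × 9240 s × 1.04 = 234858.6 Mb
interview recording: 4.440 Mbps × 1200 s × 1.04 = 5541.1 Mb
dashcam clip: 5.870 Mbps × 1920 s × 1.04 = 11721.2 Mb
screen recording: 2.240 Mbps × 4200 s × 1.04 = 9784.3 Mb
Total: 272598.1 Mb = 34074.8 MB.
= 31.73 GiB.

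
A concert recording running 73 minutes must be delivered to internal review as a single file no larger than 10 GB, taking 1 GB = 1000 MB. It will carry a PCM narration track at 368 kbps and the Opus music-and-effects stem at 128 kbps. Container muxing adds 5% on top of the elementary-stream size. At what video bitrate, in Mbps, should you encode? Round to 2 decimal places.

Budget: 10 GB = 80000.0 Mb.
Stream payload after overhead: 80000.0 / 1.05 = 76190.5 Mb.
73 min = 4380 s
Total bitrate budget: 76190.5 Mb / 4380 s = 17.395 Mbps.
Audio total: 368 + 128 = 496 kbps = 0.496 Mbps.
Video: 17.395 − 0.496 = 16.899 Mbps.

16.90 Mbps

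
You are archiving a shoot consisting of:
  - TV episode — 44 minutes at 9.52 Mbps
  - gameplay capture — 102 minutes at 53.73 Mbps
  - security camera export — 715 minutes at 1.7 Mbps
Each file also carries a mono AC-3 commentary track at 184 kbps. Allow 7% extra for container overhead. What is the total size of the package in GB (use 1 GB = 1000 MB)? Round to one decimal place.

Audio: 184 kbps = 0.184 Mbps.
TV episode: 9.704 Mbps × 2640 s × 1.07 = 27411.9 Mb
gameplay capture: 53.914 Mbps × 6120 s × 1.07 = 353050.4 Mb
security camera export: 1.884 Mbps × 42900 s × 1.07 = 86481.3 Mb
Total: 466943.5 Mb = 58367.9 MB.
= 58.37 GB.

58.4 GB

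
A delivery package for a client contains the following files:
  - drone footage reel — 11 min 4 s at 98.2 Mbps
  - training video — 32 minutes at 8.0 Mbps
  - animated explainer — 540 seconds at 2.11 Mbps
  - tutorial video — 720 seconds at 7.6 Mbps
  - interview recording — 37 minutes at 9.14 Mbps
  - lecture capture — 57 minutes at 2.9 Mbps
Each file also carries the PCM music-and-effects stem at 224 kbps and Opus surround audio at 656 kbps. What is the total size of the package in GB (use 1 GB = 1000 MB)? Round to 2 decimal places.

15.72 GB

Audio total: 224 + 656 = 880 kbps = 0.880 Mbps.
drone footage reel: 99.080 Mbps × 664 s = 65789.1 Mb
training video: 8.880 Mbps × 1920 s = 17049.6 Mb
animated explainer: 2.990 Mbps × 540 s = 1614.6 Mb
tutorial video: 8.480 Mbps × 720 s = 6105.6 Mb
interview recording: 10.020 Mbps × 2220 s = 22244.4 Mb
lecture capture: 3.780 Mbps × 3420 s = 12927.6 Mb
Total: 125730.9 Mb = 15716.4 MB.
= 15.72 GB.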